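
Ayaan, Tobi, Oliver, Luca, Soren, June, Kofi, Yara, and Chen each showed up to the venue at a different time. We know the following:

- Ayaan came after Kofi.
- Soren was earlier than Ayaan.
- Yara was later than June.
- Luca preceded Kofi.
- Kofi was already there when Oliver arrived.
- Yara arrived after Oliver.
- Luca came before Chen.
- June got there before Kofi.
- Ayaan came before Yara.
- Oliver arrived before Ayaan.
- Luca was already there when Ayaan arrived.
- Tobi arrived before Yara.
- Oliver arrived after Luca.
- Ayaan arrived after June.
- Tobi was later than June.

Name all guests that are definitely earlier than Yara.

Ayaan, June, Kofi, Luca, Oliver, Soren, Tobi

Directly stated before Yara: Ayaan, June, Oliver, and Tobi.
Kofi reaches Yara via Kofi → Ayaan → Yara.
Luca reaches Yara via Luca → Ayaan → Yara.
Soren reaches Yara via Soren → Ayaan → Yara.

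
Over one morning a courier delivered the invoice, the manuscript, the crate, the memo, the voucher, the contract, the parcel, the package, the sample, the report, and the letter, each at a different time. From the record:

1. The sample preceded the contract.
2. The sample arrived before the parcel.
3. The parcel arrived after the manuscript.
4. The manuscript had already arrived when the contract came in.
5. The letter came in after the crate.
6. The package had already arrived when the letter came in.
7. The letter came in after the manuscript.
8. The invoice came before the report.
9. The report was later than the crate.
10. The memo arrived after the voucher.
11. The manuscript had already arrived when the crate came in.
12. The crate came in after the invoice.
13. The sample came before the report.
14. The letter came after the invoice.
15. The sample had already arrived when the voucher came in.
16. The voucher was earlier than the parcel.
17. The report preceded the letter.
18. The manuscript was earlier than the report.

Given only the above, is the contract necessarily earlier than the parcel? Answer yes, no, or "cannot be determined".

cannot be determined

No chain of stated constraints runs from the contract to the parcel, and none runs from the parcel to the contract either.
So the relative order of the contract and the parcel is not fixed by the given facts.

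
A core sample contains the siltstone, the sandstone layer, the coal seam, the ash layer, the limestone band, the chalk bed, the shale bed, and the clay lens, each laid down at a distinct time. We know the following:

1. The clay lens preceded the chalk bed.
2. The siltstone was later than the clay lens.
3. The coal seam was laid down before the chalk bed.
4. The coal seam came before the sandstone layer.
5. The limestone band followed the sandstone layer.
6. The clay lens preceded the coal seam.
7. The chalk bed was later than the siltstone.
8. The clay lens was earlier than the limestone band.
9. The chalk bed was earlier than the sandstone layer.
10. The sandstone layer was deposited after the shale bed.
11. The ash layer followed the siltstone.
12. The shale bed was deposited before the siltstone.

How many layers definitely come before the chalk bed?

Directly stated before the chalk bed: the clay lens, the coal seam, and the siltstone.
The shale bed reaches the chalk bed via the shale bed → the siltstone → the chalk bed.
No chain forces the ash layer (or any of the others) ahead of the chalk bed.
That's the clay lens, the coal seam, the shale bed, and the siltstone — 4 in all.

4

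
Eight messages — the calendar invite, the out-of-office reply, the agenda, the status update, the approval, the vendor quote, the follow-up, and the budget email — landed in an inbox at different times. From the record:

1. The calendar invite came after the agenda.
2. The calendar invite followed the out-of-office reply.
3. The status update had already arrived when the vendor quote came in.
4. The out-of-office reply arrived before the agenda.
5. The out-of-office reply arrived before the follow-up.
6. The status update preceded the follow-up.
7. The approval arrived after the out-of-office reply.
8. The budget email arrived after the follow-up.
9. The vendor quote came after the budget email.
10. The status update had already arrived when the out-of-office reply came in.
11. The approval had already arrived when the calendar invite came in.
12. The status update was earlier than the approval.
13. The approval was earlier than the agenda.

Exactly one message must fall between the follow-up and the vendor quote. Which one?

Tracing the constraints gives the follow-up → the budget email → the vendor quote, so the budget email sits after the follow-up and before the vendor quote.
No other message is forced both after the follow-up and before the vendor quote.

the budget email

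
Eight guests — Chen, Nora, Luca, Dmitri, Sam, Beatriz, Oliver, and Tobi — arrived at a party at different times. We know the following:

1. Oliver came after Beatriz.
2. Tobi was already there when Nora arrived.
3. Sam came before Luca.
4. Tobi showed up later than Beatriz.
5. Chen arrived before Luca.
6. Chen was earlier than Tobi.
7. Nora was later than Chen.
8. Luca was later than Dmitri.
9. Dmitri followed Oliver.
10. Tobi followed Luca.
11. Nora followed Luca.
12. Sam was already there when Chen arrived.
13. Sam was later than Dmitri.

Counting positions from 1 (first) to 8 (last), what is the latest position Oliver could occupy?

Oliver must come before Chen, Dmitri, Luca, Nora, Sam, and Tobi — 6 guests forced after them.
Everything else can be placed before Oliver in some valid order, so Oliver can sit as late as position 8 − 6 = 2.

2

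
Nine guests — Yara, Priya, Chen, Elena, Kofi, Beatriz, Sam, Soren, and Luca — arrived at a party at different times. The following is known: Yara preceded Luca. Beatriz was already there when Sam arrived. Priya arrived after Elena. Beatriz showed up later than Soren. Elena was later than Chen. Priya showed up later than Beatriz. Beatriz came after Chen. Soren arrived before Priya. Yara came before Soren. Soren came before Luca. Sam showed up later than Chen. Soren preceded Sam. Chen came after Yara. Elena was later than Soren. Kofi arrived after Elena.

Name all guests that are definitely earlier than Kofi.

Chen, Elena, Soren, Yara

Directly stated before Kofi: Elena.
Chen reaches Kofi via Chen → Elena → Kofi.
Soren reaches Kofi via Soren → Elena → Kofi.
Yara reaches Kofi via Yara → Soren → Elena → Kofi.
No chain forces Priya (or any of the others) ahead of Kofi.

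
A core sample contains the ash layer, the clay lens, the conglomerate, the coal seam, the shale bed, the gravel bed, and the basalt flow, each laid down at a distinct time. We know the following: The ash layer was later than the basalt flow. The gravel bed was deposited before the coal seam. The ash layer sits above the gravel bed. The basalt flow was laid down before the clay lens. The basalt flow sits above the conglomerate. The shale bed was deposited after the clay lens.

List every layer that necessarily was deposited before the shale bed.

Directly stated before the shale bed: the clay lens.
The basalt flow reaches the shale bed via the basalt flow → the clay lens → the shale bed.
The conglomerate reaches the shale bed via the conglomerate → the basalt flow → the clay lens → the shale bed.
No chain forces the coal seam (or any of the others) ahead of the shale bed.

the basalt flow, the clay lens, the conglomerate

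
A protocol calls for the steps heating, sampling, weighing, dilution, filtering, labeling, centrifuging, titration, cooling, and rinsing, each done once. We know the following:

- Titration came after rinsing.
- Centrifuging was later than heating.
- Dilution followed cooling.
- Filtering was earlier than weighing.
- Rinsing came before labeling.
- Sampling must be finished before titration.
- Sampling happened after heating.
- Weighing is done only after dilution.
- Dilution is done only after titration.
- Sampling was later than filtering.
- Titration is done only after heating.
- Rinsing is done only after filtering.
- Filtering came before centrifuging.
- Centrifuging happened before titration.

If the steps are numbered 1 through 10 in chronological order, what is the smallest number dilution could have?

Centrifuging, cooling, filtering, heating, rinsing, sampling, and titration must all come before dilution — 7 forced predecessors.
Nothing else is forced ahead of dilution, so its earliest slot is position 7 + 1 = 8.

8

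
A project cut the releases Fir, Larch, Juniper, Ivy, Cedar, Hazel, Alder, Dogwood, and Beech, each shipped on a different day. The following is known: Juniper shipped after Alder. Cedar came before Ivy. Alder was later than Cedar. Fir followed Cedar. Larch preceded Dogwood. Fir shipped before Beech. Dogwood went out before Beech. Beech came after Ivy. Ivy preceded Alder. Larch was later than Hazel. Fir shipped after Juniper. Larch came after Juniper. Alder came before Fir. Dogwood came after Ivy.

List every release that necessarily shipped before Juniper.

Alder, Cedar, Ivy

Directly stated before Juniper: Alder.
Cedar reaches Juniper via Cedar → Alder → Juniper.
Ivy reaches Juniper via Ivy → Alder → Juniper.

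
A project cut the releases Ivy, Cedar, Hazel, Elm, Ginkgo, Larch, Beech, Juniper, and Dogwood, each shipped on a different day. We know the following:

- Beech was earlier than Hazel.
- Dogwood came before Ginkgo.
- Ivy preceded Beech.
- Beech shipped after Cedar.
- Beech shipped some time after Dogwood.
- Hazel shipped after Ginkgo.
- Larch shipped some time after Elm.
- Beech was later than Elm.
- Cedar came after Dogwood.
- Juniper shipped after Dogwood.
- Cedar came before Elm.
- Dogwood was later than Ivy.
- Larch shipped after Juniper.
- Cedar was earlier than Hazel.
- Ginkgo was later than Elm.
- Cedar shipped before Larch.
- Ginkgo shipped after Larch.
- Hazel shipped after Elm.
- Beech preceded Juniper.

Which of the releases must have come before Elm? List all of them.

Cedar, Dogwood, Ivy

Directly stated before Elm: Cedar.
Dogwood reaches Elm via Dogwood → Cedar → Elm.
Ivy reaches Elm via Ivy → Dogwood → Cedar → Elm.
No chain forces Hazel (or any of the others) ahead of Elm.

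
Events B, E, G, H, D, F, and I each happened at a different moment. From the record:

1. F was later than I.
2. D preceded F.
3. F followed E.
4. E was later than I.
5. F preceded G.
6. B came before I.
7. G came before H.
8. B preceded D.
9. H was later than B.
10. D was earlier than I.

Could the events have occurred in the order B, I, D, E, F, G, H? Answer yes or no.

The constraints require D before I, but in the proposed sequence I appears ahead of D. That one violation is enough.

no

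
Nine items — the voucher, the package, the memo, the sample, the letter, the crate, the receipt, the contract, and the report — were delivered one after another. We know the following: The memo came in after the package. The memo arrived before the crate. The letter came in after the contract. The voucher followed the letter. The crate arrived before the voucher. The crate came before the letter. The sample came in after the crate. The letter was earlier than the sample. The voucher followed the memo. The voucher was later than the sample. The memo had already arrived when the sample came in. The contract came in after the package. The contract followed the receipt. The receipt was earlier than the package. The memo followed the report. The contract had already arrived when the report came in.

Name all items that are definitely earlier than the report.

Directly stated before the report: the contract.
The package reaches the report via the package → the contract → the report.
The receipt reaches the report via the receipt → the contract → the report.
No chain forces the sample (or any of the others) ahead of the report.

the contract, the package, the receipt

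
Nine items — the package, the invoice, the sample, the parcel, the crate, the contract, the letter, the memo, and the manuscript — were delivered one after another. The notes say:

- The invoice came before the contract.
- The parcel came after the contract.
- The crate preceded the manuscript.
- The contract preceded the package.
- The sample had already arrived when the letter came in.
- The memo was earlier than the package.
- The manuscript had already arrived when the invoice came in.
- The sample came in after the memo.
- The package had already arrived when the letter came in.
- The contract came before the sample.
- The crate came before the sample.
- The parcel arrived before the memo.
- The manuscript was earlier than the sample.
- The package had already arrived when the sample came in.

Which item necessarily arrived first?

The crate has a chain of constraints placing it before every other item, so the crate must be first.

the crate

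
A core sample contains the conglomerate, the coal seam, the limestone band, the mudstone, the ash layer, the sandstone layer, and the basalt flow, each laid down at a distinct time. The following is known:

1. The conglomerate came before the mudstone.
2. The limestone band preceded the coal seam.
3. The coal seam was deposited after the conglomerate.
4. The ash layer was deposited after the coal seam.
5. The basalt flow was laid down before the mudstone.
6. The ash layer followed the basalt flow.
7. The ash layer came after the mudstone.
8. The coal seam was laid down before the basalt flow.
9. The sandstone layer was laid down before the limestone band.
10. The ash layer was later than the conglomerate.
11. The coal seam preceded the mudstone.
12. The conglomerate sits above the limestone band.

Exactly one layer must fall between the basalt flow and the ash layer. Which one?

Tracing the constraints gives the basalt flow → the mudstone → the ash layer, so the mudstone sits after the basalt flow and before the ash layer.
No other layer is forced both after the basalt flow and before the ash layer.

the mudstone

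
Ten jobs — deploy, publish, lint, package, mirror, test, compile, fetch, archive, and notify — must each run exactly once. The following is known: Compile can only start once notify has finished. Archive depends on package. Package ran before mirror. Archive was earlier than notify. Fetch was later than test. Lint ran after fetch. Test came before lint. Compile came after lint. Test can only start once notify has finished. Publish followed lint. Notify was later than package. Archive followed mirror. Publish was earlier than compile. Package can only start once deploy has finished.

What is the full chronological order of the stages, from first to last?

The constraints fix every adjacent pair, so only one ordering works:
deploy → package → mirror → archive → notify → test → fetch → lint → publish → compile.

deploy, package, mirror, archive, notify, test, fetch, lint, publish, compile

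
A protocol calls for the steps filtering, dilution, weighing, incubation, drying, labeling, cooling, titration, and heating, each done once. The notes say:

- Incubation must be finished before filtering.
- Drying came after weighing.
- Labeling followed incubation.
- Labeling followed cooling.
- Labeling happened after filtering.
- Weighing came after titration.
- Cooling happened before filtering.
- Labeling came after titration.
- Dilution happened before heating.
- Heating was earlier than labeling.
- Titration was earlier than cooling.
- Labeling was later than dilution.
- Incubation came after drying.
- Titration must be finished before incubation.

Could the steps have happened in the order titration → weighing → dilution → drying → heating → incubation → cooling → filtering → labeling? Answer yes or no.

yes

Check each stated constraint against the proposed order — e.g. dilution is ahead of labeling; titration is ahead of labeling. Every pair is in the required order; nothing is violated.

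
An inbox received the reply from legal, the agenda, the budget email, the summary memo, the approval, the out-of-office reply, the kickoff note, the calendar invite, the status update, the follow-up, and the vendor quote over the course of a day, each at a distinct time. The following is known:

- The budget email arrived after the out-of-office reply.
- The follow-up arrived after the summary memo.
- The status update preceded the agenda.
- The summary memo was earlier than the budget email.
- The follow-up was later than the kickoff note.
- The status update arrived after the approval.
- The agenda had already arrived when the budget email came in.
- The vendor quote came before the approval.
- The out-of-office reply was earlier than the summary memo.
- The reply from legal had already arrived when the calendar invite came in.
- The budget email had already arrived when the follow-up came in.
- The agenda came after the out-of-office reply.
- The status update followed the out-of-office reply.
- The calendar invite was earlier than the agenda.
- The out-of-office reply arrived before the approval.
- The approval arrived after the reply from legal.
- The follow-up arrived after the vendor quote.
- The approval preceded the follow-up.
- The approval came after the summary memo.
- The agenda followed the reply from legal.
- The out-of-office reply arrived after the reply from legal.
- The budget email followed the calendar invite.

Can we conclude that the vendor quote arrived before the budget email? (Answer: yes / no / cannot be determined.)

Chain the constraints: the vendor quote → the approval → the status update → the agenda → the budget email. Each link is directly stated, so the vendor quote comes before the budget email.

yes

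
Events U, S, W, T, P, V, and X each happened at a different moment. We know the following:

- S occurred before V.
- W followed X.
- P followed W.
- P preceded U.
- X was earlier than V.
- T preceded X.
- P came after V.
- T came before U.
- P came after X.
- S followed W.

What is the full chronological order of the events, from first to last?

The constraints fix every adjacent pair, so only one ordering works:
T → X → W → S → V → P → U.

T, X, W, S, V, P, U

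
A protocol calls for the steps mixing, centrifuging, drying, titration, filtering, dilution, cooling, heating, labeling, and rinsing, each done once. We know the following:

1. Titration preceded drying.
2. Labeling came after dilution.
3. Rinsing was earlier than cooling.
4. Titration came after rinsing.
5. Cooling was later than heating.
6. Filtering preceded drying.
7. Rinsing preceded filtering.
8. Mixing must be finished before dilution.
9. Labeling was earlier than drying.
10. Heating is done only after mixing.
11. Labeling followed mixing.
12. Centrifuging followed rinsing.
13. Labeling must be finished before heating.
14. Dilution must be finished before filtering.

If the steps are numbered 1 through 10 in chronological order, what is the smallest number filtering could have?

4

Dilution, mixing, and rinsing must all come before filtering — 3 forced predecessors.
Nothing else is forced ahead of filtering, so its earliest slot is position 3 + 1 = 4.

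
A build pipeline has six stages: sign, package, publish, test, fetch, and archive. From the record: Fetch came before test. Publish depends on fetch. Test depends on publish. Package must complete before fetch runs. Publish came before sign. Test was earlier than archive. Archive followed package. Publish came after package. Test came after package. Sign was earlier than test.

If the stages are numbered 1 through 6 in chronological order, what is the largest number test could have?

5

Test must come before archive — 1 stage forced after it.
Everything else can be placed before test in some valid order, so test can sit as late as position 6 − 1 = 5.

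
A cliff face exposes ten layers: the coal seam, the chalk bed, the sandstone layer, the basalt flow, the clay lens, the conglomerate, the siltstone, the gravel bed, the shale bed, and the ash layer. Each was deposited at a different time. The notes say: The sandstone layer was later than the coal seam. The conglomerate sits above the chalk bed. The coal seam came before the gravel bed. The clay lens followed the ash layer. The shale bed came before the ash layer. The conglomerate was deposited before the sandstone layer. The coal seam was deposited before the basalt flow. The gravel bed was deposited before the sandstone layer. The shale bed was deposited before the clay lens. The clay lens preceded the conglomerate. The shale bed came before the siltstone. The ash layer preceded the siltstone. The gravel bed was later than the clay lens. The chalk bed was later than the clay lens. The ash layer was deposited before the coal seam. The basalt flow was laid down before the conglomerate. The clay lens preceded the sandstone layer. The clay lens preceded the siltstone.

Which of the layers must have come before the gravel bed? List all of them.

the ash layer, the clay lens, the coal seam, the shale bed

Directly stated before the gravel bed: the clay lens and the coal seam.
The ash layer reaches the gravel bed via the ash layer → the clay lens → the gravel bed.
The shale bed reaches the gravel bed via the shale bed → the clay lens → the gravel bed.
No chain forces the chalk bed (or any of the others) ahead of the gravel bed.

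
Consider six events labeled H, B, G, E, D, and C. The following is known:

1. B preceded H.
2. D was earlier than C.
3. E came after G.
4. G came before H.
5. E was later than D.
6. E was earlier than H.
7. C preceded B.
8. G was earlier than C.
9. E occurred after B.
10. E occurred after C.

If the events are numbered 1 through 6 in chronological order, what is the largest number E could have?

E must come before H — 1 event forced after it.
Everything else can be placed before E in some valid order, so E can sit as late as position 6 − 1 = 5.

5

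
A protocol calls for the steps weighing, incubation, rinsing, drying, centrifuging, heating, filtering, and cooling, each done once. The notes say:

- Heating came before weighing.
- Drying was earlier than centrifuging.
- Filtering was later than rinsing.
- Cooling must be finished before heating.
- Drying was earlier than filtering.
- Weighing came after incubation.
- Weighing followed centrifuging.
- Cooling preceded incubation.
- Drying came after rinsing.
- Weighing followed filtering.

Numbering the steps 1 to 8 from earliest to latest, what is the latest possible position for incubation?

Incubation must come before weighing — 1 step forced after it.
Everything else can be placed before incubation in some valid order, so incubation can sit as late as position 8 − 1 = 7.

7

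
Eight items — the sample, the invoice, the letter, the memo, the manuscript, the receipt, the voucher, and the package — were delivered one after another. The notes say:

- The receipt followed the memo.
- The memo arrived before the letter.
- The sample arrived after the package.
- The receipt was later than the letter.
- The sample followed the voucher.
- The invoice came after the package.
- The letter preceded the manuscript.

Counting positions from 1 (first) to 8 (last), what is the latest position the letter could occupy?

The letter must come before the manuscript and the receipt — 2 items forced after it.
Everything else can be placed before the letter in some valid order, so the letter can sit as late as position 8 − 2 = 6.

6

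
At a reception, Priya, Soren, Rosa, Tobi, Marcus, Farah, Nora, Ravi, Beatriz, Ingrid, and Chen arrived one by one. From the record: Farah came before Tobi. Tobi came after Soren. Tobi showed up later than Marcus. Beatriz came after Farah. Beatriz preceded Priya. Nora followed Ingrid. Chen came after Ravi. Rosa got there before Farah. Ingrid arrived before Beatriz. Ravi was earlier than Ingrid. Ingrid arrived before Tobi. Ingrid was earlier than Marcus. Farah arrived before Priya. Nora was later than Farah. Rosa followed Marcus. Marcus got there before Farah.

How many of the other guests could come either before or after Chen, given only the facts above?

9

Forced before Chen: Ravi.
That leaves Beatriz, Farah, Ingrid, Marcus, Nora, Priya, Rosa, Soren, and Tobi with no forced order relative to Chen — 9.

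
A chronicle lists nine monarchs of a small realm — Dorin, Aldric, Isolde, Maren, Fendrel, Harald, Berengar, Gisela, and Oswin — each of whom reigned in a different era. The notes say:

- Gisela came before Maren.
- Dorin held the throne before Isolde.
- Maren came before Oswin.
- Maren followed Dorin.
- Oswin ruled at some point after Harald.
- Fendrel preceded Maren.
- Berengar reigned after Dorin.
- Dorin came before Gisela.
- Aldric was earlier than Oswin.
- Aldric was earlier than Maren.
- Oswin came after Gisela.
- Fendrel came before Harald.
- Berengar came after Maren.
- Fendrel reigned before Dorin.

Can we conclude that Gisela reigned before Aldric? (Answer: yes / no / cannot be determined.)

cannot be determined

No chain of stated constraints runs from Gisela to Aldric, and none runs from Aldric to Gisela either.
So the relative order of Gisela and Aldric is not fixed by the given facts.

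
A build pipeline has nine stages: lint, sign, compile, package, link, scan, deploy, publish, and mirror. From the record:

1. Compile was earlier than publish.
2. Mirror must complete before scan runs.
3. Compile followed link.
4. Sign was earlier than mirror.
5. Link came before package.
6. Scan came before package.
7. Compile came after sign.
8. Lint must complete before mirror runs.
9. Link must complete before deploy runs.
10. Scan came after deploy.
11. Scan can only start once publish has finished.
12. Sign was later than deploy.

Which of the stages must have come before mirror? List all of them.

deploy, link, lint, sign

Directly stated before mirror: lint and sign.
Deploy reaches mirror via deploy → sign → mirror.
Link reaches mirror via link → deploy → sign → mirror.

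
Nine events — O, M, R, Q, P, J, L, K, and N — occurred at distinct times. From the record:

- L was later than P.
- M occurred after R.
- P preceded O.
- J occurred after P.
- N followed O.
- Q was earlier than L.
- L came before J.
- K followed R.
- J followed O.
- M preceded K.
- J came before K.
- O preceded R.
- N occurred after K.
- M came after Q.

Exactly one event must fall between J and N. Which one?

K

Tracing the constraints gives J → K → N, so K sits after J and before N.
No other event is forced both after J and before N.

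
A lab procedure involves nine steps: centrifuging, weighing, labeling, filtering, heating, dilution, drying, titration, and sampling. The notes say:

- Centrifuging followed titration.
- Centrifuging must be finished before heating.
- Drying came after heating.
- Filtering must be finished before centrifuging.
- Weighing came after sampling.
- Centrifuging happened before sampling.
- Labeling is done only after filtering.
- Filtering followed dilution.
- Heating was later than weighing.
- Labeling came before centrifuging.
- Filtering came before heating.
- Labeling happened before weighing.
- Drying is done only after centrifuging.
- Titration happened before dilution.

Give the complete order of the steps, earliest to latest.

The constraints fix every adjacent pair, so only one ordering works:
titration → dilution → filtering → labeling → centrifuging → sampling → weighing → heating → drying.

titration, dilution, filtering, labeling, centrifuging, sampling, weighing, heating, drying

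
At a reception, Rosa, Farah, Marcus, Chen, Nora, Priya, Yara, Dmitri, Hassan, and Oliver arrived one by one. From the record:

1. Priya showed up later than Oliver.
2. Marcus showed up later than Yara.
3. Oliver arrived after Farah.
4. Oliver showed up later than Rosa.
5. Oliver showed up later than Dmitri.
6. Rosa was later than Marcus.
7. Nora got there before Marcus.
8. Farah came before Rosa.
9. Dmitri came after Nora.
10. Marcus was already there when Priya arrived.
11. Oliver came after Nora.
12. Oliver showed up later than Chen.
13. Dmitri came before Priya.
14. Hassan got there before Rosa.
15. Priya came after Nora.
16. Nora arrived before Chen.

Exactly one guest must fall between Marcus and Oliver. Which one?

Tracing the constraints gives Marcus → Rosa → Oliver, so Rosa sits after Marcus and before Oliver.
No other guest is forced both after Marcus and before Oliver.

Rosa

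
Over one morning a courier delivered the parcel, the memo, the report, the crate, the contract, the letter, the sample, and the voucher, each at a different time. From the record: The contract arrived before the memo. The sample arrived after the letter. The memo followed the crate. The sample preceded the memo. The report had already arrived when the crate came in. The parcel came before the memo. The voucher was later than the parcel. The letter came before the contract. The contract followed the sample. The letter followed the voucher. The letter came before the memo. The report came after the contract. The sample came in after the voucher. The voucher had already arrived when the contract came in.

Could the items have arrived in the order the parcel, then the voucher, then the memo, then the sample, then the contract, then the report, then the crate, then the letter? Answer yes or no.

no

The constraints require the crate before the memo, but in the proposed sequence the memo appears ahead of the crate. That one violation is enough.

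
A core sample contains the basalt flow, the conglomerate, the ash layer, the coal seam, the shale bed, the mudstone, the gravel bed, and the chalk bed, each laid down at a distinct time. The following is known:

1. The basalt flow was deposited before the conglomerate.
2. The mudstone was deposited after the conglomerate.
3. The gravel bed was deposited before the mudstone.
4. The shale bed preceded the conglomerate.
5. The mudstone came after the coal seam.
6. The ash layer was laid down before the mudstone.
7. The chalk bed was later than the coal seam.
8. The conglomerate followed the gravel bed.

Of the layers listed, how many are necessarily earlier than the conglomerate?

3

Directly stated before the conglomerate: the basalt flow, the gravel bed, and the shale bed.
No chain forces the mudstone (or any of the others) ahead of the conglomerate.
That's the basalt flow, the gravel bed, and the shale bed — 3 in all.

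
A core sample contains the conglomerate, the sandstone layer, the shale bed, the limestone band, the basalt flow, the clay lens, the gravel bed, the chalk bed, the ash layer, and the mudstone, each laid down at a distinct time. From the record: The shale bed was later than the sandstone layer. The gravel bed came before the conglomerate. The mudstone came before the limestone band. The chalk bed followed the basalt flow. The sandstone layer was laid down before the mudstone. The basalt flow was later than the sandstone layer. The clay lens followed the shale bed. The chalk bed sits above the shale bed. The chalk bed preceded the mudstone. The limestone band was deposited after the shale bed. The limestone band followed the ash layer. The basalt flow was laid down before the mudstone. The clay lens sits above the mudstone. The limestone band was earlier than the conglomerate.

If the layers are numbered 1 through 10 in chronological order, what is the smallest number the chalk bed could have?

The basalt flow, the sandstone layer, and the shale bed must all come before the chalk bed — 3 forced predecessors.
Nothing else is forced ahead of the chalk bed, so its earliest slot is position 3 + 1 = 4.

4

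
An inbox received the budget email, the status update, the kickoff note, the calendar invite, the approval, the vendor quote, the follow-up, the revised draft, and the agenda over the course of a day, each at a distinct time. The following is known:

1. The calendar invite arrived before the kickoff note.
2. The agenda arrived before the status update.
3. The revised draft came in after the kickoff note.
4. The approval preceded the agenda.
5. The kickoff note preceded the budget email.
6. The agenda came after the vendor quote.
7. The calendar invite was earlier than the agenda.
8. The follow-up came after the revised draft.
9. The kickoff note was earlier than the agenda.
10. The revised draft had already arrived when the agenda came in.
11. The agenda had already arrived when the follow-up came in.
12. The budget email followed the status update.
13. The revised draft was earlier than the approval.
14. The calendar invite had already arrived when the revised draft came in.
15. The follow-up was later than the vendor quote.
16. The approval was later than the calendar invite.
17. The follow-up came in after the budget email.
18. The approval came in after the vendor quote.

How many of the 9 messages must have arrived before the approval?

4

Directly stated before the approval: the calendar invite, the revised draft, and the vendor quote.
The kickoff note reaches the approval via the kickoff note → the revised draft → the approval.
No chain forces the budget email (or any of the others) ahead of the approval.
That's the calendar invite, the kickoff note, the revised draft, and the vendor quote — 4 in all.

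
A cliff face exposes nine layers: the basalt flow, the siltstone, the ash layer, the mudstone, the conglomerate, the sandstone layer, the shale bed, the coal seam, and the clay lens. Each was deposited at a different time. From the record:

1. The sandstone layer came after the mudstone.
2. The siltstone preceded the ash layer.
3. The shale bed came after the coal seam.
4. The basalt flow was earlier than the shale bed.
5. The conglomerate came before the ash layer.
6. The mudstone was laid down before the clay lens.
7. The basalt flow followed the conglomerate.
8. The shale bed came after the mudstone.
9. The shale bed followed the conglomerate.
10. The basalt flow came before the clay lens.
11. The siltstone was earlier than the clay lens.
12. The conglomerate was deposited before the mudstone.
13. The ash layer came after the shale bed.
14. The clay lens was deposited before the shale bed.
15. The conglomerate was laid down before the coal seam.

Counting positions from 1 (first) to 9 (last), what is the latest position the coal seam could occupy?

7

The coal seam must come before the ash layer and the shale bed — 2 layers forced after it.
Everything else can be placed before the coal seam in some valid order, so the coal seam can sit as late as position 9 − 2 = 7.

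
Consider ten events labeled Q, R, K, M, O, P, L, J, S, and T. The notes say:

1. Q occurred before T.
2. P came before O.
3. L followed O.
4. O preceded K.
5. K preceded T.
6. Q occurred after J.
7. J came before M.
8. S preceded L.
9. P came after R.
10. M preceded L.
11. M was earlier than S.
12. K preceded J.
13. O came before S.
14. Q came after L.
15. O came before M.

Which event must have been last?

T

Every other event has a chain of constraints placing it before T, so T is last.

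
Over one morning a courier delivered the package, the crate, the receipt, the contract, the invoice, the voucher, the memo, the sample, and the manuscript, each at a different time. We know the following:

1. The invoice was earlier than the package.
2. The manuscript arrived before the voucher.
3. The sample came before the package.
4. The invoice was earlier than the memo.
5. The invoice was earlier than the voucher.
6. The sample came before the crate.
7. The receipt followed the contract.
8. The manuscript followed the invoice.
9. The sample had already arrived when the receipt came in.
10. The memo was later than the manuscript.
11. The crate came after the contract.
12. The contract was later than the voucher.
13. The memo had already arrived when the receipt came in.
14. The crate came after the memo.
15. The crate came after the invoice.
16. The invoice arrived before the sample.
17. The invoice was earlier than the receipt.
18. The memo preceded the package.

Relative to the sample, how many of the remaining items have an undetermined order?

4

Forced before the sample: the invoice; forced after the sample: the crate, the package, and the receipt.
That leaves the contract, the manuscript, the memo, and the voucher with no forced order relative to the sample — 4.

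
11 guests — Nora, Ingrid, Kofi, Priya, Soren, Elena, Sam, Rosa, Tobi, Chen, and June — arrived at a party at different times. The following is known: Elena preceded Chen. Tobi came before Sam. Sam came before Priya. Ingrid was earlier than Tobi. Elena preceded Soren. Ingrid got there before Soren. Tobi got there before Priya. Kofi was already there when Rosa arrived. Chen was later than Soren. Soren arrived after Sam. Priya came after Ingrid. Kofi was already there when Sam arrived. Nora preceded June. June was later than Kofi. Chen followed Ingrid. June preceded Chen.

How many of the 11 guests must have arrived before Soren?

5

Directly stated before Soren: Elena, Ingrid, and Sam.
Kofi reaches Soren via Kofi → Sam → Soren.
Tobi reaches Soren via Tobi → Sam → Soren.
No chain forces Nora (or any of the others) ahead of Soren.
That's Elena, Ingrid, Kofi, Sam, and Tobi — 5 in all.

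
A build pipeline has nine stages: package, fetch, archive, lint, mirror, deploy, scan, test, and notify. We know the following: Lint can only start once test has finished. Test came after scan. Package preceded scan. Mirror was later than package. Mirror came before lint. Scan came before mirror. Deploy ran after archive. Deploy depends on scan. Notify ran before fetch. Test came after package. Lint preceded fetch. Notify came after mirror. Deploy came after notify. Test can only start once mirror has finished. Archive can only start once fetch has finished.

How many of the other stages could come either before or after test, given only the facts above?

Forced before test: mirror, package, and scan; forced after test: archive, deploy, fetch, and lint.
That leaves notify with no forced order relative to test — 1.

1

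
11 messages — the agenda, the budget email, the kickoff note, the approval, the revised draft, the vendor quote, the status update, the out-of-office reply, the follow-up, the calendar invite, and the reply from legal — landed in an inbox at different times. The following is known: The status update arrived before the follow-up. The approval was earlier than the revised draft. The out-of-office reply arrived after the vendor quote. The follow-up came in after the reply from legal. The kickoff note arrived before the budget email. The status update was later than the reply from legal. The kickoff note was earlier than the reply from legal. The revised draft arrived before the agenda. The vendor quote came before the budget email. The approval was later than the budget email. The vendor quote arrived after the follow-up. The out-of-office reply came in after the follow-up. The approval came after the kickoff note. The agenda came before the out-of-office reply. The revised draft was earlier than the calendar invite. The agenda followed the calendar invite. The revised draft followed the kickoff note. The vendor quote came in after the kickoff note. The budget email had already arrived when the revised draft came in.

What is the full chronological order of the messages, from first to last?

the kickoff note, the reply from legal, the status update, the follow-up, the vendor quote, the budget email, the approval, the revised draft, the calendar invite, the agenda, the out-of-office reply

The constraints fix every adjacent pair, so only one ordering works:
the kickoff note → the reply from legal → the status update → the follow-up → the vendor quote → the budget email → the approval → the revised draft → the calendar invite → the agenda → the out-of-office reply.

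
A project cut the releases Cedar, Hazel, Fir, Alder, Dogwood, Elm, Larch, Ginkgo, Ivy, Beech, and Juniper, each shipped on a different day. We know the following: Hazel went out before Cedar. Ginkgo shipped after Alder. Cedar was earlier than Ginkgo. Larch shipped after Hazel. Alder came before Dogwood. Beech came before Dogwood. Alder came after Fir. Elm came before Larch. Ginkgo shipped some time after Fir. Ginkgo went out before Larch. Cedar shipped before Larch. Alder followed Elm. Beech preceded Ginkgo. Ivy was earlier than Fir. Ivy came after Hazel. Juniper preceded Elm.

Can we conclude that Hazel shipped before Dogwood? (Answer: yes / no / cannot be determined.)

yes

Chain the constraints: Hazel → Ivy → Fir → Alder → Dogwood. Each link is directly stated, so Hazel comes before Dogwood.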